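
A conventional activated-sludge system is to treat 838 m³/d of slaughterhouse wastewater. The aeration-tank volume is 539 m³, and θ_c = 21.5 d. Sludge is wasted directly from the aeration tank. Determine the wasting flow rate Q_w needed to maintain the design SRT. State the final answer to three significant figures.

For wasting at MLVSS concentration, Q_w = V/θ_c = 539.0/21.5 = 25.07 m³/d.

Q_w ≈ 25.1 m³/d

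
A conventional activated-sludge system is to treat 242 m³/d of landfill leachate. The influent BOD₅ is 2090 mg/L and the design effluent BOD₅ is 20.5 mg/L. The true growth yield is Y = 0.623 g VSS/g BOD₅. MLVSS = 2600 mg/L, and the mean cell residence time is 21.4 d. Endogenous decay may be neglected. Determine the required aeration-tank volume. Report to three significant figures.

Biomass mass balance (decay neglected): V·X = Y·Q·(S₀ − S)·θ_c, so V = 0.623 × 242 × (2090 − 20.5) × 21.4 / 2600 = 2568 m³.

V ≈ 2570 m³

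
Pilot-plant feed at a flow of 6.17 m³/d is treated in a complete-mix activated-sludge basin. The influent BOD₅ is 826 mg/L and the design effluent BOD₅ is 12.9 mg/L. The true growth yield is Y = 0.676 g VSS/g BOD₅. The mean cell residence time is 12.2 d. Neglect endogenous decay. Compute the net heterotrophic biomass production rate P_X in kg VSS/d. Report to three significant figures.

P_X ≈ 3.39 kg VSS/d

Since k_d ≈ 0, Y_obs = Y = 0.676 g VSS/g BOD₅.
Substrate removed = Q·(S₀ − S) = 6.17 m³/d × (826 − 12.9) g/m³ = 5.02×10^3 g/d = 5.017 kg/d.
Biomass produced: P_X = Y_obs·Q·ΔS = 0.6760 × 5.017 ≈ 3.391 kg VSS/d.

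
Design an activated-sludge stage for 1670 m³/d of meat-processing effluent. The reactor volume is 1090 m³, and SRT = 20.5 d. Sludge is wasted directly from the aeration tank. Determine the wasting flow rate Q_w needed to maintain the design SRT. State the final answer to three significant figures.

With mixed-liquor wasting, θ_c = V/Q_w, so Q_w = V/θ_c = 1090/20.5 = 53.17 m³/d.

Q_w ≈ 53.2 m³/d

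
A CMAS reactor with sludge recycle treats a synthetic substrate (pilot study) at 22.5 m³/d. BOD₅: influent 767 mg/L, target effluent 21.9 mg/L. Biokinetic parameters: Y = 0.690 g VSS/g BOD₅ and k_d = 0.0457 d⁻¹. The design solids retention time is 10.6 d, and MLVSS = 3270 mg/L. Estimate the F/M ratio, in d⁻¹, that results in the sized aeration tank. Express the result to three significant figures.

Steady-state biomass mass balance: V·X·(1 + k_d·θ_c) = Y·Q·(S₀ − S)·θ_c, so V = 0.690 × 22.5 × (767 − 21.9) × 10.6 / [3270 × (1 + 0.0457 × 10.6)] = 1.23×10^5 / 4854 = 25.26 m³.
F/M = applied load / biomass = Q·S₀/(V·X) = 22.5 × 767 / (25.26 × 3270) = 0.2089 d⁻¹.

F/M ≈ 0.209 d⁻¹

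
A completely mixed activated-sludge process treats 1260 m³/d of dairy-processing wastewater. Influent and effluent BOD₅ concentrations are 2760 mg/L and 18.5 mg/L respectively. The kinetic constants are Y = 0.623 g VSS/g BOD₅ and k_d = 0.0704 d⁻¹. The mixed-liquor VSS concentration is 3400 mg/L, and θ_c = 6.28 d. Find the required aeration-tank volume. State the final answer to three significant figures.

Steady-state biomass mass balance: V·X·(1 + k_d·θ_c) = Y·Q·(S₀ − S)·θ_c, so V = 0.623 × 1260 × (2760 − 18.5) × 6.28 / [3400 × (1 + 0.0704 × 6.28)] = 1.35×10^7 / 4903 = 2756 m³.

V ≈ 2760 m³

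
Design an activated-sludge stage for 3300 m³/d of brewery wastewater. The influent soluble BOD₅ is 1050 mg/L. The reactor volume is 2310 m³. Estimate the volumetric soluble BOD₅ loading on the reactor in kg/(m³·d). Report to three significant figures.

Volumetric loading L_v = Q·S₀ / V = 3300 × 1050 g/m³ / 2310 m³ = 1500 g/(m³·d) = 1.500 kg soluble BOD₅/(m³·d).

L_v ≈ 1.50 kg soluble BOD₅/(m³·d)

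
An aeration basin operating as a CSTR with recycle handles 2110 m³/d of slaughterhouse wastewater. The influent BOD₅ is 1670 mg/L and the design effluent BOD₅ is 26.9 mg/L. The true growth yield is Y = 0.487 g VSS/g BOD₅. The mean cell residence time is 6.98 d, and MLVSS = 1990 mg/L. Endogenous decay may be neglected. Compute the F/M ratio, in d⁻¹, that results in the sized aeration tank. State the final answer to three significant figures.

F/M ≈ 0.299 d⁻¹

V·X = Y·Q·ΔS·θ_c gives V = 0.487 × 2110 × (1670 − 26.9) × 6.98 / 1990 = 5922 m³.
Food-to-microorganism ratio F/M = Q S₀ / (V X) = 2110 × 1670 / (5922 × 1990) = 0.2990 d⁻¹.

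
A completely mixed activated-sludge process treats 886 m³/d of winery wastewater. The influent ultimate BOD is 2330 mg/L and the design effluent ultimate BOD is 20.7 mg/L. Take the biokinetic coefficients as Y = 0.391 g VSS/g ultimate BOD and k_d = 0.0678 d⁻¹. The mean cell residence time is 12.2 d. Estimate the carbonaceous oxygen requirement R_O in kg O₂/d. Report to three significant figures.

Y_obs = Y / (1 + k_d θ_c) = 0.391 / (1 + 0.0678 × 12.2) = 0.391 / 1.827 = 0.2140.
Substrate removed = Q·(S₀ − S) = 886 m³/d × (2330 − 20.7) g/m³ = 2.05×10^6 g/d = 2046 kg/d.
Biomass synthesised: P_X = Y_obs × 2046 = 437.8 kg VSS/d.
R_O = Q·ΔS − 1.42 P_X = 2046 − 621.7 = 1424 kg O₂/d.

R_O ≈ 1420 kg O₂/d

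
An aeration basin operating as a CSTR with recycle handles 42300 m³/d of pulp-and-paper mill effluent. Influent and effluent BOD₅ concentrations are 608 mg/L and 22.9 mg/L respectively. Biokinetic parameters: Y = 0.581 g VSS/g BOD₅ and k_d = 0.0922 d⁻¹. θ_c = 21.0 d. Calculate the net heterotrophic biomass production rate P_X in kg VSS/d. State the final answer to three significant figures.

P_X ≈ 4900 kg VSS/d

Correct the yield for decay: Y_obs = Y/(1 + k_d θ_c) = 0.581 / (1 + 0.0922 × 21.0) = 0.581 / 2.936 = 0.1979.
ΔS = 608 − 22.9 = 585.1 mg/L, so the substrate removal rate is 42300 × 585.1/1000 = 24750 kg BOD₅/d.
Biomass produced: P_X = Y_obs·Q·ΔS = 0.1979 × 24750 ≈ 4897 kg VSS/d.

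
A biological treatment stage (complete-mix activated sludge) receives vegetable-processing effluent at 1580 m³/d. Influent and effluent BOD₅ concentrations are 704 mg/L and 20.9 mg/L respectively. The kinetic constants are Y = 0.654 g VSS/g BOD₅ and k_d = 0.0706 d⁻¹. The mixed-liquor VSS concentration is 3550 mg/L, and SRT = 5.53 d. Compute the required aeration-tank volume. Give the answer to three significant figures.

V ≈ 791 m³

Steady-state biomass mass balance: V·X·(1 + k_d·θ_c) = Y·Q·(S₀ − S)·θ_c, so V = 0.654 × 1580 × (704 − 20.9) × 5.53 / [3550 × (1 + 0.0706 × 5.53)] = 3.9×10^6 / 4936 = 790.8 m³.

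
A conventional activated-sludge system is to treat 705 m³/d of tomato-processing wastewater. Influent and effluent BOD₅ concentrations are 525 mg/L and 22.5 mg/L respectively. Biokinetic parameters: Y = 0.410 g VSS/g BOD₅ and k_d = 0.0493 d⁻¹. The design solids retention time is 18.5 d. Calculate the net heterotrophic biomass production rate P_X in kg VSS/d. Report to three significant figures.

P_X ≈ 76.0 kg VSS/d

Observed yield with endogenous decay: Y_obs = Y / (1 + k_d·θ_c) = 0.410 / (1 + 0.0493 × 18.5) = 0.410 / 1.912 = 0.2144 g VSS/g BOD₅.
ΔS = 525 − 22.5 = 502.5 mg/L, so the substrate removal rate is 705 × 502.5/1000 = 354.3 kg BOD₅/d.
So the net sludge growth is P_X = 0.2144 × 354.3 = 75.96 kg VSS/d.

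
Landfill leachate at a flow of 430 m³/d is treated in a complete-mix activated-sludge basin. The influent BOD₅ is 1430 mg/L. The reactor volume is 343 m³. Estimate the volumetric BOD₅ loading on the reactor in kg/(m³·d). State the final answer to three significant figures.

L_v = Q S₀ / V = 430 × 1430 × 10⁻³ / 343.0 = 1.793 kg/(m³·d).

L_v ≈ 1.79 kg BOD₅/(m³·d)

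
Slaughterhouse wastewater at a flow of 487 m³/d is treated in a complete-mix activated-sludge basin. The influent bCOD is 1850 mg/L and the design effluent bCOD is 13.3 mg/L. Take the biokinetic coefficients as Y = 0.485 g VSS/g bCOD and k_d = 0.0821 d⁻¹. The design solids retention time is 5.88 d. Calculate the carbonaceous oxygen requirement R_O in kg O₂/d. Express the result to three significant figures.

R_O ≈ 479 kg O₂/d

Correct the yield for decay: Y_obs = Y/(1 + k_d θ_c) = 0.485 / (1 + 0.0821 × 5.88) = 0.485 / 1.483 = 0.3271.
Substrate removed = Q·(S₀ − S) = 487 m³/d × (1850 − 13.3) g/m³ = 8.94×10^5 g/d = 894.5 kg/d.
Biomass synthesised: P_X = Y_obs × 894.5 = 292.6 kg VSS/d.
R_O = Q·(S₀ − S) − 1.42·P_X = 894.5 − 1.42 × 292.6 = 479.0 kg O₂/d.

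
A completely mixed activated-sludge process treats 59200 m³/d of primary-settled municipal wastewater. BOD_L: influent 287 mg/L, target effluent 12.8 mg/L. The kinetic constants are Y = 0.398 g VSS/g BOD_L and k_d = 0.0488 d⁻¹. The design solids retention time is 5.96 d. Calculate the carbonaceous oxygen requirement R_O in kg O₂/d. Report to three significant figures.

R_O ≈ 9130 kg O₂/d

Correct the yield for decay: Y_obs = Y/(1 + k_d θ_c) = 0.398 / (1 + 0.0488 × 5.96) = 0.398 / 1.291 = 0.3083.
ΔS = 287 − 12.8 = 274.2 mg/L, so the substrate removal rate is 59200 × 274.2/1000 = 16233 kg BOD_L/d.
P_X = Y_obs·Q·(S₀ − S) = 0.3083 × 16233 = 5005 kg VSS/d.
Carbonaceous O₂ demand = substrate oxidised − cell-mass equivalent = 16233 − 1.42 × 5005 = 9126 kg O₂/d.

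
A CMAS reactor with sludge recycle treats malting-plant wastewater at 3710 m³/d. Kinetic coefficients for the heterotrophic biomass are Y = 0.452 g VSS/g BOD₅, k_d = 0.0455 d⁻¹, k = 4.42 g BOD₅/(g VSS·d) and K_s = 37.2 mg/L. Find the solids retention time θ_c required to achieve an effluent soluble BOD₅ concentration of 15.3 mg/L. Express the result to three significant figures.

From 1/θ_c = Y·k·S/(K_s + S) − k_d: Y·k·S/(K_s+S) = 0.452 × 4.42 × 15.3 / (37.2 + 15.3) = 0.5822 d⁻¹.
1/θ_c = 0.5822 − 0.0455 = 0.5367 d⁻¹, so θ_c = 1.863 d.

θ_c ≈ 1.86 d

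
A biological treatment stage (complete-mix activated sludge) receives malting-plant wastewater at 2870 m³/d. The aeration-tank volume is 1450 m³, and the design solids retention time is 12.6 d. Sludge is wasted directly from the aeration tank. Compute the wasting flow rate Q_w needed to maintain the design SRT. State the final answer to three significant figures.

For wasting at MLVSS concentration, Q_w = V/θ_c = 1450/12.6 = 115.1 m³/d.

Q_w ≈ 115 m³/d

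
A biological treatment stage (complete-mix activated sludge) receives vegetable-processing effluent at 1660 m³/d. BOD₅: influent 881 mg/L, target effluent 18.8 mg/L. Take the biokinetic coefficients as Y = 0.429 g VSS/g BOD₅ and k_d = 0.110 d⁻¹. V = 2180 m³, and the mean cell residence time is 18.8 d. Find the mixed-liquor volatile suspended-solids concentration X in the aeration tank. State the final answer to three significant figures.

X ≈ 1730 mg/L

Solving the biomass balance for X: X = Y Q (S₀−S) θ_c / [V (1+k_d θ_c)] = 0.429 × 1660 × (881 − 18.8) × 18.8 / [2180 × (1 + 0.110 × 18.8)] = 1726 mg/L.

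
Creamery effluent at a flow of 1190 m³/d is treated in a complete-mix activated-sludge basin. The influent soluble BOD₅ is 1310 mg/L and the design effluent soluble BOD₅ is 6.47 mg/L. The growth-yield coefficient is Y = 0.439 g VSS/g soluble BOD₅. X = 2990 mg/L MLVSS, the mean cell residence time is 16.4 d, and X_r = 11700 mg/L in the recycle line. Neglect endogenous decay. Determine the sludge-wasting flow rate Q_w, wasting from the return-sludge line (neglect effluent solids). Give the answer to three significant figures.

With k_d = 0 the design equation reduces to V = Y Q (S₀−S) θ_c / X = 0.439 × 1190 × (1310 − 6.47) × 16.4 / 2990 = 3735 m³.
Wasting from the return line (neglecting effluent solids): Q_w = V·X / (θ_c·X_r) = 3735 × 2990 / (16.4 × 11700) = 58.20 m³/d.

Q_w ≈ 58.2 m³/d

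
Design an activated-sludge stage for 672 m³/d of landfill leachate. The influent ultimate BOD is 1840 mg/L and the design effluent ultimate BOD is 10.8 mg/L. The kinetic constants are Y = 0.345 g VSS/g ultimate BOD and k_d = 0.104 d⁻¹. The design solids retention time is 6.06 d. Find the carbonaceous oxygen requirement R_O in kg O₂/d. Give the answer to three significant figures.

R_O ≈ 860 kg O₂/d

Observed yield with endogenous decay: Y_obs = Y / (1 + k_d·θ_c) = 0.345 / (1 + 0.104 × 6.06) = 0.345 / 1.630 = 0.2116 g VSS/g ultimate BOD.
Substrate removed = Q·(S₀ − S) = 672 m³/d × (1840 − 10.8) g/m³ = 1.23×10^6 g/d = 1229 kg/d.
Biomass synthesised: P_X = Y_obs × 1229 = 260.1 kg VSS/d.
Carbonaceous O₂ demand = substrate oxidised − cell-mass equivalent = 1229 − 1.42 × 260.1 = 859.8 kg O₂/d.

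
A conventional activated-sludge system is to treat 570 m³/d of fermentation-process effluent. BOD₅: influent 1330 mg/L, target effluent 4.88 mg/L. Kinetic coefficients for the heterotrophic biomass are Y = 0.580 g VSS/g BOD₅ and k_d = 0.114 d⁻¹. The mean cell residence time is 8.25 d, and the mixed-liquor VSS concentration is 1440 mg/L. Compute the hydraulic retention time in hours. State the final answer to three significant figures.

From the SRT design equation V = Y Q (S₀−S) θ_c / [X (1 + k_d θ_c)] = 0.580 × 570 × (1330 − 4.88) × 8.25 / [1440 × (1 + 0.114 × 8.25)] = 3.61×10^6 / 2794 = 1293 m³.
τ = V/Q = 1293/570 = 2.269 d, or 54.46 h.

τ ≈ 54.5 h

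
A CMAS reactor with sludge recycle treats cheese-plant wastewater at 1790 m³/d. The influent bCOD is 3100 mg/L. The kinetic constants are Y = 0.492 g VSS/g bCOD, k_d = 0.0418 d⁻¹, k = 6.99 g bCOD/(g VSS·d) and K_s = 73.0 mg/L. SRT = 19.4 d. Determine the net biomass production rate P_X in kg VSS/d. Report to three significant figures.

From the Monod/SRT balance for a CMAS, S = K_s·(1+k_d θ_c)/[θ_c·(Y k − k_d) − 1] = 73.0 × (1 + 0.0418 × 19.4) / [19.4 × (0.492 × 6.99 − 0.0418) − 1] = 132.2 / 64.91 = 2.037 mg/L.
Observed yield with endogenous decay: Y_obs = Y / (1 + k_d·θ_c) = 0.492 / (1 + 0.0418 × 19.4) = 0.492 / 1.811 = 0.2717 g VSS/g bCOD.
Q·(S₀ − S) = 1790 × (3100 − 2.04) × 10⁻³ = 5545 kg/d removed.
So the net sludge growth is P_X = 0.2717 × 5545 = 1507 kg VSS/d.

P_X ≈ 1510 kg VSS/d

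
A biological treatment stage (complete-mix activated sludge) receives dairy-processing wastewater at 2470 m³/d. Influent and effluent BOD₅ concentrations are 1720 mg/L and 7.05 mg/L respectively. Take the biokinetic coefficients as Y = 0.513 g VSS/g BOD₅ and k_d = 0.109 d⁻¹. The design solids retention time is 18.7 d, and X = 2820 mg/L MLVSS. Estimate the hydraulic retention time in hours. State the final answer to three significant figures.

τ ≈ 46.0 h

Steady-state biomass mass balance: V·X·(1 + k_d·θ_c) = Y·Q·(S₀ − S)·θ_c, so V = 0.513 × 2470 × (1720 − 7.05) × 18.7 / [2820 × (1 + 0.109 × 18.7)] = 4.06×10^7 / 8568 = 4737 m³.
Hydraulic retention time τ = V/Q = 4737 / 2470 = 1.918 d = 46.03 h.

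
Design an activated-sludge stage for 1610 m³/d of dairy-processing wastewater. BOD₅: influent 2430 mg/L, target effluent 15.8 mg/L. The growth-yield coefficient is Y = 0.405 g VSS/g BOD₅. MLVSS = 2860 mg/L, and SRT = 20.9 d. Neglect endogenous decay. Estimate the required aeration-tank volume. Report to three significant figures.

V ≈ 11500 m³

V·X = Y·Q·ΔS·θ_c gives V = 0.405 × 1610 × (2430 − 15.8) × 20.9 / 2860 = 11504 m³.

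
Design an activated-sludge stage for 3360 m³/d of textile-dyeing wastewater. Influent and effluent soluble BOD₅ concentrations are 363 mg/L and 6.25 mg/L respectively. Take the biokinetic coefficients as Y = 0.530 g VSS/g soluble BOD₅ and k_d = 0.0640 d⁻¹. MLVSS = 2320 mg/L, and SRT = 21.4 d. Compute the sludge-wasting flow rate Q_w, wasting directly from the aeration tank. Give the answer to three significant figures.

Rearranging the biomass balance for a CMAS with decay, V = Y·Q·ΔS·θ_c / [X·(1+k_d θ_c)] = 0.530 × 3360 × (363 − 6.25) × 21.4 / [2320 × (1 + 0.0640 × 21.4)] = 1.36×10^7 / 5497 = 2473 m³.
With mixed-liquor wasting, θ_c = V/Q_w, so Q_w = V/θ_c = 2473/21.4 = 115.6 m³/d.

Q_w ≈ 116 m³/d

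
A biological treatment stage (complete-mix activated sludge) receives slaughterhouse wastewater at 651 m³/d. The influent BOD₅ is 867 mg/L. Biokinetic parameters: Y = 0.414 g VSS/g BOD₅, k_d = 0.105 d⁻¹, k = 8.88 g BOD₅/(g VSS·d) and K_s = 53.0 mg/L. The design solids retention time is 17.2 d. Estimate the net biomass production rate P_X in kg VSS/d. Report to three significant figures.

P_X ≈ 83.0 kg VSS/d

For a completely mixed reactor with recycle the Lawrence–McCarty relation gives S = K_s·(1 + k_d·θ_c) / [θ_c·(Y·k − k_d) − 1] = 53.0 × (1 + 0.105 × 17.2) / [17.2 × (0.414 × 8.88 − 0.105) − 1] = 148.7 / 60.43 = 2.461 mg/L.
Y_obs = Y / (1 + k_d θ_c) = 0.414 / (1 + 0.105 × 17.2) = 0.414 / 2.806 = 0.1475.
Mass of BOD₅ removed per day: Q(S₀ − S) = 651 × 864.5 g/m³ = 562.8 kg/d.
P_X = Y_obs · Q(S₀ − S) = 0.1475 × 562.8 = 83.04 kg VSS/d.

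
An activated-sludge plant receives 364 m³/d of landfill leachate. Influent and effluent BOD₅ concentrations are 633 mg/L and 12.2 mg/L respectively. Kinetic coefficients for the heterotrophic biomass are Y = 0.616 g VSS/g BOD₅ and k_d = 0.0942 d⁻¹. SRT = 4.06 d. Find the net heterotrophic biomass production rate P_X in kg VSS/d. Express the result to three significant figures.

The observed yield is Y_obs = Y/(1 + k_d·θ_c) = 0.616 / (1 + 0.0942 × 4.06) = 0.616 / 1.382 = 0.4456 g VSS per g BOD₅ removed.
Q·(S₀ − S) = 364 × (633 − 12.2) × 10⁻³ = 226.0 kg/d removed.
P_X = Y_obs · Q(S₀ − S) = 0.4456 × 226.0 = 100.7 kg VSS/d.

P_X ≈ 101 kg VSS/d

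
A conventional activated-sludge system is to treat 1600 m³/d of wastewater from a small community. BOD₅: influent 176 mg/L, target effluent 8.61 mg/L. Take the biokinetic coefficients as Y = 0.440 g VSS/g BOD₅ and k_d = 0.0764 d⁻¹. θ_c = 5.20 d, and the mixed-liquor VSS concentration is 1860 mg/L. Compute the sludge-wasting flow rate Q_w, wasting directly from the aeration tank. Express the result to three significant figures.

Steady-state biomass mass balance: V·X·(1 + k_d·θ_c) = Y·Q·(S₀ − S)·θ_c, so V = 0.440 × 1600 × (176 − 8.61) × 5.20 / [1860 × (1 + 0.0764 × 5.20)] = 6.13×10^5 / 2599 = 235.8 m³.
With mixed-liquor wasting, θ_c = V/Q_w, so Q_w = V/θ_c = 235.8/5.20 = 45.34 m³/d.

Q_w ≈ 45.3 m³/d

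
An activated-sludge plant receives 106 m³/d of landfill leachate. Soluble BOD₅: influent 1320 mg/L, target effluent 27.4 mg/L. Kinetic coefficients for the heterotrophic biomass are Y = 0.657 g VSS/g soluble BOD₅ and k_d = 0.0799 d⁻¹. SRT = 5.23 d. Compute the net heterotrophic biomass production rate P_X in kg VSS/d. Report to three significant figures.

P_X ≈ 63.5 kg VSS/d

The observed yield is Y_obs = Y/(1 + k_d·θ_c) = 0.657 / (1 + 0.0799 × 5.23) = 0.657 / 1.418 = 0.4634 g VSS per g soluble BOD₅ removed.
Q·(S₀ − S) = 106 × (1320 − 27.4) × 10⁻³ = 137.0 kg/d removed.
So the net sludge growth is P_X = 0.4634 × 137.0 = 63.49 kg VSS/d.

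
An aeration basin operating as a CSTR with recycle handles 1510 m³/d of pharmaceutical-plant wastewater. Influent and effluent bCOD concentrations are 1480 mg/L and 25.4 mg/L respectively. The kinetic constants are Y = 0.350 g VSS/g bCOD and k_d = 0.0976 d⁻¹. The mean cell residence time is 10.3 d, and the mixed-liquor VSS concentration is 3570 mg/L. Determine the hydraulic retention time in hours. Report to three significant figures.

τ ≈ 17.6 h

From the SRT design equation V = Y Q (S₀−S) θ_c / [X (1 + k_d θ_c)] = 0.350 × 1510 × (1480 − 25.4) × 10.3 / [3570 × (1 + 0.0976 × 10.3)] = 7.92×10^6 / 7159 = 1106 m³.
Hydraulic retention time τ = V/Q = 1106 / 1510 = 0.7325 d = 17.58 h.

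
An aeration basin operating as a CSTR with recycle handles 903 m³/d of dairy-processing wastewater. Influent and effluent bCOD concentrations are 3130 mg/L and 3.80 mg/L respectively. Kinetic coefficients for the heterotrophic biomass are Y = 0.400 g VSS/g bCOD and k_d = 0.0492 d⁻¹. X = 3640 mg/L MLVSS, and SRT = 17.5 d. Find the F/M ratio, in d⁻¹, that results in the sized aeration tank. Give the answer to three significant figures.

F/M ≈ 0.266 d⁻¹

Rearranging the biomass balance for a CMAS with decay, V = Y·Q·ΔS·θ_c / [X·(1+k_d θ_c)] = 0.400 × 903 × (3130 − 3.80) × 17.5 / [3640 × (1 + 0.0492 × 17.5)] = 1.98×10^7 / 6774 = 2917 m³.
F/M = Q·S₀ / (V·X) = 903 × 3130 / (2917 × 3640) = 0.2662 g bCOD·(g VSS·d)⁻¹.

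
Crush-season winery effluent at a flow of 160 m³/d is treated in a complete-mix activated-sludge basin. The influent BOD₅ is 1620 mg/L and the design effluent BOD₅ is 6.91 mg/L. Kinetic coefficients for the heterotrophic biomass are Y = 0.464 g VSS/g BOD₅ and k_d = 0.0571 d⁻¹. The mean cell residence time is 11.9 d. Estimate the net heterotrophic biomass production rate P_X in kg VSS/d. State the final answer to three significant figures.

Correct the yield for decay: Y_obs = Y/(1 + k_d θ_c) = 0.464 / (1 + 0.0571 × 11.9) = 0.464 / 1.679 = 0.2763.
Substrate removed = Q·(S₀ − S) = 160 m³/d × (1620 − 6.91) g/m³ = 2.58×10^5 g/d = 258.1 kg/d.
Net biomass production P_X = Y_obs × Q·(S₀ − S) = 0.2763 × 258.1 = 71.30 kg VSS/d.

P_X ≈ 71.3 kg VSS/d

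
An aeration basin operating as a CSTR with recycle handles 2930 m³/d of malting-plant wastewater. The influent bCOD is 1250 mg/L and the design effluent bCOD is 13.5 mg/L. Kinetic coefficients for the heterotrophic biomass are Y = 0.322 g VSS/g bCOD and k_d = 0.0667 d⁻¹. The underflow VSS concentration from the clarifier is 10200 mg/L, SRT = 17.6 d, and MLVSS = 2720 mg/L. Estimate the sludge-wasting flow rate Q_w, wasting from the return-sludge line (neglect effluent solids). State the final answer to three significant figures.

From the SRT design equation V = Y Q (S₀−S) θ_c / [X (1 + k_d θ_c)] = 0.322 × 2930 × (1250 − 13.5) × 17.6 / [2720 × (1 + 0.0667 × 17.6)] = 2.05×10^7 / 5913 = 3472 m³.
Q_w = (V·X)/(θ_c X_r) = 3472 × 2720 / (17.6 × 10200) = 52.61 m³/d.

Q_w ≈ 52.6 m³/d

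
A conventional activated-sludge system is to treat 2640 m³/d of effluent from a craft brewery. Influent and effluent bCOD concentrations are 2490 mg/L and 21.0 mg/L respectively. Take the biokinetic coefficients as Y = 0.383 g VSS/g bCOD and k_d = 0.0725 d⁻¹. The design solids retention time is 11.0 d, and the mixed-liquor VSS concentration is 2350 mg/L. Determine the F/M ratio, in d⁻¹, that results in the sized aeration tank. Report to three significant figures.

Rearranging the biomass balance for a CMAS with decay, V = Y·Q·ΔS·θ_c / [X·(1+k_d θ_c)] = 0.383 × 2640 × (2490 − 21.0) × 11.0 / [2350 × (1 + 0.0725 × 11.0)] = 2.75×10^7 / 4224 = 6501 m³.
F/M = Q·S₀ / (V·X) = 2640 × 2490 / (6501 × 2350) = 0.4303 g bCOD·(g VSS·d)⁻¹.

F/M ≈ 0.430 d⁻¹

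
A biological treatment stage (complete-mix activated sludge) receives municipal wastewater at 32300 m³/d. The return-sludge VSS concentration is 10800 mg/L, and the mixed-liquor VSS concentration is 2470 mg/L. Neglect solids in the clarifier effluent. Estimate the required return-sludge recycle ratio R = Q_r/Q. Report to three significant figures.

R ≈ 0.297

Solids balance on the clarifier gives (1+R)X = R·X_r, so R = X/(X_r − X) = 2470 / (10800 − 2470) = 0.2965.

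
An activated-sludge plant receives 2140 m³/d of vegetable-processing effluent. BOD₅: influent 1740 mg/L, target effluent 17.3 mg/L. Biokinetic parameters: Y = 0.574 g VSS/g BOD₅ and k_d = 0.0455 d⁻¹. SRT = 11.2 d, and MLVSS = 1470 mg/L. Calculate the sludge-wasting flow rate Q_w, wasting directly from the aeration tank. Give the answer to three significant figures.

Q_w ≈ 954 m³/d

Rearranging the biomass balance for a CMAS with decay, V = Y·Q·ΔS·θ_c / [X·(1+k_d θ_c)] = 0.574 × 2140 × (1740 − 17.3) × 11.2 / [1470 × (1 + 0.0455 × 11.2)] = 2.37×10^7 / 2219 = 10680 m³.
Wasting from the aeration tank: Q_w = V / θ_c = 10680 / 11.2 = 953.6 m³/d.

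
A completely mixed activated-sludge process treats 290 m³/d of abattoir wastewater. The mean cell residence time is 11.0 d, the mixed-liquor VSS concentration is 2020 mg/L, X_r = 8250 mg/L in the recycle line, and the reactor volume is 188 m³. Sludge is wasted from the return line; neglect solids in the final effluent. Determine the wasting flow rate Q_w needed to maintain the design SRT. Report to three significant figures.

θ_c = V·X/(Q_w·X_r) when wasting from the recycle, so Q_w = V·X/(θ_c·X_r) = 188.0 × 2020 / (11.0 × 8250) = 4.185 m³/d.

Q_w ≈ 4.18 m³/d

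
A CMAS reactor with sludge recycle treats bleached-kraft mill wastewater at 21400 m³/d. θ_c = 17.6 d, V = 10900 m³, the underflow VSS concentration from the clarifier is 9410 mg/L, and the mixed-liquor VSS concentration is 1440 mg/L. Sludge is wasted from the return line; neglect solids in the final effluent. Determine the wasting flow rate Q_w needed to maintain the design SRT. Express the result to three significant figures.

Wasting from the return line (neglecting effluent solids): Q_w = V·X / (θ_c·X_r) = 10900 × 1440 / (17.6 × 9410) = 94.77 m³/d.

Q_w ≈ 94.8 m³/d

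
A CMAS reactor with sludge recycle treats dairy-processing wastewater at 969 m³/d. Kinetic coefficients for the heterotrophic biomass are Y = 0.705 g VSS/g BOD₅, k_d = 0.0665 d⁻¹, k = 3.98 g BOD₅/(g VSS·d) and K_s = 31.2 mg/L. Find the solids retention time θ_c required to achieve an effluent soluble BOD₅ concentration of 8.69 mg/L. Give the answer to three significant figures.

Specific growth rate at S = 8.69 mg/L: μ = YkS/(K_s+S) = 0.705·3.98·8.69/(31.2+8.69) = 0.6113 d⁻¹.
θ_c = 1/(μ − k_d) = 1/(0.6113 − 0.0665) = 1/0.5448 = 1.836 d.

θ_c ≈ 1.84 d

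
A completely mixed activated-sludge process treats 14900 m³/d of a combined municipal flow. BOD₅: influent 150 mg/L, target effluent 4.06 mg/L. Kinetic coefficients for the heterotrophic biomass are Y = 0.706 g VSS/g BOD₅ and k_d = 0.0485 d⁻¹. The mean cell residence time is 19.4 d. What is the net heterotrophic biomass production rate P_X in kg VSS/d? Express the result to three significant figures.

P_X ≈ 791 kg VSS/d

Y_obs = Y / (1 + k_d θ_c) = 0.706 / (1 + 0.0485 × 19.4) = 0.706 / 1.941 = 0.3637.
ΔS = 150 − 4.06 = 145.9 mg/L, so the substrate removal rate is 14900 × 145.9/1000 = 2175 kg BOD₅/d.
So the net sludge growth is P_X = 0.3637 × 2175 = 791.0 kg VSS/d.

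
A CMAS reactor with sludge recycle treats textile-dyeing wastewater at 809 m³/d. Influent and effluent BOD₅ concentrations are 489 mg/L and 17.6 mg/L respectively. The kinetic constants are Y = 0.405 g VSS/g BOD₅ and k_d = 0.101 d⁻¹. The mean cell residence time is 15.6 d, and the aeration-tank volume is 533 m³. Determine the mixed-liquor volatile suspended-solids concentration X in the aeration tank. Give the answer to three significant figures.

X ≈ 1760 mg/L

Solving the biomass balance for X: X = Y Q (S₀−S) θ_c / [V (1+k_d θ_c)] = 0.405 × 809 × (489 − 17.6) × 15.6 / [533 × (1 + 0.101 × 15.6)] = 1755 mg/L.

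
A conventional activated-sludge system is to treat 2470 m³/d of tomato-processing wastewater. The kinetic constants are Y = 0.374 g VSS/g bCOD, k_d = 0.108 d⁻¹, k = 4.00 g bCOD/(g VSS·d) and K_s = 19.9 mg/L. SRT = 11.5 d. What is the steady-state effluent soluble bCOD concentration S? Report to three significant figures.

From the Monod/SRT balance for a CMAS, S = K_s·(1+k_d θ_c)/[θ_c·(Y k − k_d) − 1] = 19.9 × (1 + 0.108 × 11.5) / [11.5 × (0.374 × 4.00 − 0.108) − 1] = 44.62 / 14.96 = 2.982 mg/L.

S ≈ 2.98 mg/L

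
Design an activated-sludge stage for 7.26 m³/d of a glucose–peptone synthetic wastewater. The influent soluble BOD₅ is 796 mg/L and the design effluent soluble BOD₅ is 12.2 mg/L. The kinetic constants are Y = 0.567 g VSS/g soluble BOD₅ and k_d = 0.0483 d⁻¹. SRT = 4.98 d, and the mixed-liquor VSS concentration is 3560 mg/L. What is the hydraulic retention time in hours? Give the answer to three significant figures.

τ ≈ 12.0 h

Rearranging the biomass balance for a CMAS with decay, V = Y·Q·ΔS·θ_c / [X·(1+k_d θ_c)] = 0.567 × 7.26 × (796 − 12.2) × 4.98 / [3560 × (1 + 0.0483 × 4.98)] = 1.61×10^4 / 4416 = 3.638 m³.
HRT = V/Q = 3.638 m³ / 7.26 m³·d⁻¹ = 0.5011 d × 24 = 12.03 h.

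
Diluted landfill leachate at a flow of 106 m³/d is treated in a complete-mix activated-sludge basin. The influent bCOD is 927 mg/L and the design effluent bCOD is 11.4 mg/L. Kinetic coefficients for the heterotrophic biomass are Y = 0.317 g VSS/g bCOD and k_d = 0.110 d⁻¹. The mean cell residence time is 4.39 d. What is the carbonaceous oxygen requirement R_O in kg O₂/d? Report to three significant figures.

R_O ≈ 67.6 kg O₂/d

The observed yield is Y_obs = Y/(1 + k_d·θ_c) = 0.317 / (1 + 0.110 × 4.39) = 0.317 / 1.483 = 0.2138 g VSS per g bCOD removed.
ΔS = 927 − 11.4 = 915.6 mg/L, so the substrate removal rate is 106 × 915.6/1000 = 97.05 kg bCOD/d.
P_X = Y_obs·Q·(S₀ − S) = 0.2138 × 97.05 = 20.75 kg VSS/d.
R_O = Q·ΔS − 1.42 P_X = 97.05 − 29.46 = 67.59 kg O₂/d.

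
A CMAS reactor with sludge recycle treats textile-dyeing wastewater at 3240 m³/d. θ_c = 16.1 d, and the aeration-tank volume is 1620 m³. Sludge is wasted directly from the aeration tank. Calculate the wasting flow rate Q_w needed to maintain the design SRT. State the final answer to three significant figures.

Wasting from the aeration tank: Q_w = V / θ_c = 1620 / 16.1 = 100.6 m³/d.

Q_w ≈ 101 m³/d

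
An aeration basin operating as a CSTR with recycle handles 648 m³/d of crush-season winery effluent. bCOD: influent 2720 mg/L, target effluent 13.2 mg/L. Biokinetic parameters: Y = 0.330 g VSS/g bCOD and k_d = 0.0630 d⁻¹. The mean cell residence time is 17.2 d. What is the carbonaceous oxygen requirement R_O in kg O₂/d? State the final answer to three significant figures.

R_O ≈ 1360 kg O₂/d

Correct the yield for decay: Y_obs = Y/(1 + k_d θ_c) = 0.330 / (1 + 0.0630 × 17.2) = 0.330 / 2.084 = 0.1584.
Substrate removed = Q·(S₀ − S) = 648 m³/d × (2720 − 13.2) g/m³ = 1.75×10^6 g/d = 1754 kg/d.
Biomass synthesised: P_X = Y_obs × 1754 = 277.8 kg VSS/d.
R_O = Q·ΔS − 1.42 P_X = 1754 − 394.5 = 1360 kg O₂/d.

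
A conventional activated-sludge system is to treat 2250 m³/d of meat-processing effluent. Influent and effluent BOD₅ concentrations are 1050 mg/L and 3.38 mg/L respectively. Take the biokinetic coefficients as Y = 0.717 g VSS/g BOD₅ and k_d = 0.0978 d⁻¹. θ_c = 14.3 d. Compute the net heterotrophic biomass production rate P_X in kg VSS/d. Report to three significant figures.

The observed yield is Y_obs = Y/(1 + k_d·θ_c) = 0.717 / (1 + 0.0978 × 14.3) = 0.717 / 2.399 = 0.2989 g VSS per g BOD₅ removed.
ΔS = 1050 − 3.38 = 1047 mg/L, so the substrate removal rate is 2250 × 1047/1000 = 2355 kg BOD₅/d.
So the net sludge growth is P_X = 0.2989 × 2355 = 704.0 kg VSS/d.

P_X ≈ 704 kg VSS/d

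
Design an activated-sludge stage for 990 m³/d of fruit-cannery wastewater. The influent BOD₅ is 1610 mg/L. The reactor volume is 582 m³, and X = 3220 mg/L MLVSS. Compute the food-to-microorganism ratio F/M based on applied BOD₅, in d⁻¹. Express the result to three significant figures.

F/M = Q·S₀ / (V·X) = 990 × 1610 / (582.0 × 3220) = 0.8505 g BOD₅·(g VSS·d)⁻¹.

F/M ≈ 0.851 d⁻¹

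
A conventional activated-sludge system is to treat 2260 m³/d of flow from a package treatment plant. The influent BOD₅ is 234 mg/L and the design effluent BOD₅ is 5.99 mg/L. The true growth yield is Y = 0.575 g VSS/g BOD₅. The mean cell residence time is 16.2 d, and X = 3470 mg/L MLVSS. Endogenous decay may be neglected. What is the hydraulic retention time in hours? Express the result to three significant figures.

τ ≈ 14.7 h

With k_d = 0 the design equation reduces to V = Y Q (S₀−S) θ_c / X = 0.575 × 2260 × (234 − 5.99) × 16.2 / 3470 = 1383 m³.
τ = V/Q = 1383/2260 = 0.6121 d, or 14.69 h.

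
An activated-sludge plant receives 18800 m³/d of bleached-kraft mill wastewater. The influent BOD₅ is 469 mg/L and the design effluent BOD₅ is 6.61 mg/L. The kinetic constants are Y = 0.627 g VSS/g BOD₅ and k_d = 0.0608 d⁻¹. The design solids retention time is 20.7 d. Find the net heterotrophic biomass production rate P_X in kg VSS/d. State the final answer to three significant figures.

P_X ≈ 2410 kg VSS/d

Observed yield with endogenous decay: Y_obs = Y / (1 + k_d·θ_c) = 0.627 / (1 + 0.0608 × 20.7) = 0.627 / 2.259 = 0.2776 g VSS/g BOD₅.
Mass of BOD₅ removed per day: Q(S₀ − S) = 18800 × 462.4 g/m³ = 8693 kg/d.
So the net sludge growth is P_X = 0.2776 × 8693 = 2413 kg VSS/d.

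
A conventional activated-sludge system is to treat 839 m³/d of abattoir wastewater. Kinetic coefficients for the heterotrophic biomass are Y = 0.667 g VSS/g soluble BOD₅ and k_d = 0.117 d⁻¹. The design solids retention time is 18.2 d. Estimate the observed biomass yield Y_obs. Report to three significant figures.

Observed yield with endogenous decay: Y_obs = Y / (1 + k_d·θ_c) = 0.667 / (1 + 0.117 × 18.2) = 0.667 / 3.129 = 0.2131 g VSS/g soluble BOD₅.

Y_obs ≈ 0.213 g VSS/g soluble BOD₅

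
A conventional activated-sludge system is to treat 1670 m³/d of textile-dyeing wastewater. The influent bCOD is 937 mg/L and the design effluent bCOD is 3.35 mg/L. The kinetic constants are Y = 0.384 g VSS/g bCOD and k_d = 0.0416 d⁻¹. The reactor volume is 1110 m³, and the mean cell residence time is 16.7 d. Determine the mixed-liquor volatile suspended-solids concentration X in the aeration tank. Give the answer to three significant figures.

Solving the biomass balance for X: X = Y Q (S₀−S) θ_c / [V (1+k_d θ_c)] = 0.384 × 1670 × (937 − 3.35) × 16.7 / [1110 × (1 + 0.0416 × 16.7)] = 5315 mg/L.

X ≈ 5320 mg/L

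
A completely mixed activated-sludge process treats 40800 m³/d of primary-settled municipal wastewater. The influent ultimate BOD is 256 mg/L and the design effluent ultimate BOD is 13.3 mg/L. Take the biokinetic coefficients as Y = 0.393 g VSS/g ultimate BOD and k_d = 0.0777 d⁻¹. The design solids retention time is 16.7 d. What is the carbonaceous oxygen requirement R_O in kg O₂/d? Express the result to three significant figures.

Y_obs = Y / (1 + k_d θ_c) = 0.393 / (1 + 0.0777 × 16.7) = 0.393 / 2.298 = 0.1710.
Mass of ultimate BOD removed per day: Q(S₀ − S) = 40800 × 242.7 g/m³ = 9902 kg/d.
P_X = Y_obs·Q·(S₀ − S) = 0.1710 × 9902 = 1694 kg VSS/d.
R_O = Q·(S₀ − S) − 1.42·P_X = 9902 − 1.42 × 1694 = 7497 kg O₂/d.

R_O ≈ 7500 kg O₂/d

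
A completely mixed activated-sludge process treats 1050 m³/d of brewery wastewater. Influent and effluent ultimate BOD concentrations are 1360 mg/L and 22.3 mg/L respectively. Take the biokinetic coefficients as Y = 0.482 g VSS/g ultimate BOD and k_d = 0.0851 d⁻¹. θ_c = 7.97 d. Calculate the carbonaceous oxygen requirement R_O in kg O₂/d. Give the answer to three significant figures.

R_O ≈ 832 kg O₂/d

Y_obs = Y / (1 + k_d θ_c) = 0.482 / (1 + 0.0851 × 7.97) = 0.482 / 1.678 = 0.2872.
Q·(S₀ − S) = 1050 × (1360 − 22.3) × 10⁻³ = 1405 kg/d removed.
Biomass synthesised: P_X = Y_obs × 1405 = 403.4 kg VSS/d.
R_O = Q·ΔS − 1.42 P_X = 1405 − 572.8 = 831.8 kg O₂/d.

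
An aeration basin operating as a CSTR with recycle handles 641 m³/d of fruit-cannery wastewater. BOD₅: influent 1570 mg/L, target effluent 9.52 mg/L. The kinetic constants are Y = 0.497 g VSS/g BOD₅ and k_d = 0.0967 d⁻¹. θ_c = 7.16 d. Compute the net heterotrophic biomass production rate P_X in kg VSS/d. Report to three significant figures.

P_X ≈ 294 kg VSS/d

The observed yield is Y_obs = Y/(1 + k_d·θ_c) = 0.497 / (1 + 0.0967 × 7.16) = 0.497 / 1.692 = 0.2937 g VSS per g BOD₅ removed.
Mass of BOD₅ removed per day: Q(S₀ − S) = 641 × 1560 g/m³ = 1000 kg/d.
Net biomass production P_X = Y_obs × Q·(S₀ − S) = 0.2937 × 1000 = 293.7 kg VSS/d.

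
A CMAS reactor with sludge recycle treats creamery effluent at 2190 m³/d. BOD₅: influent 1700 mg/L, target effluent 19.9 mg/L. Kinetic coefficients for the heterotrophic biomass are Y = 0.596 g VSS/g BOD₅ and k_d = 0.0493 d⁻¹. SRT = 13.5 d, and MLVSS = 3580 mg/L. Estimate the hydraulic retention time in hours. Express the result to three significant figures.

Rearranging the biomass balance for a CMAS with decay, V = Y·Q·ΔS·θ_c / [X·(1+k_d θ_c)] = 0.596 × 2190 × (1700 − 19.9) × 13.5 / [3580 × (1 + 0.0493 × 13.5)] = 2.96×10^7 / 5963 = 4965 m³.
HRT = V/Q = 4965 m³ / 2190 m³·d⁻¹ = 2.267 d × 24 = 54.41 h.

τ ≈ 54.4 h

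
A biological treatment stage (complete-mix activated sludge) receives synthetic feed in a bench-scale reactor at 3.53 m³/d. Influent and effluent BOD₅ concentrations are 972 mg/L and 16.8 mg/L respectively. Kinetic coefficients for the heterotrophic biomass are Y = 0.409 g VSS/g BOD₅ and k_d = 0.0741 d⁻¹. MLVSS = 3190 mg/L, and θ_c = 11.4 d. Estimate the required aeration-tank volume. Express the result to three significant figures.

V ≈ 2.67 m³

Steady-state biomass mass balance: V·X·(1 + k_d·θ_c) = Y·Q·(S₀ − S)·θ_c, so V = 0.409 × 3.53 × (972 − 16.8) × 11.4 / [3190 × (1 + 0.0741 × 11.4)] = 1.57×10^4 / 5885 = 2.672 m³.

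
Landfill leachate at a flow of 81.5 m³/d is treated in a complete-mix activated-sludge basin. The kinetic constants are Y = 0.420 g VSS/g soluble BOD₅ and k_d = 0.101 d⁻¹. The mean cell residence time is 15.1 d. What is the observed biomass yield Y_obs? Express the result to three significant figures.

Y_obs ≈ 0.166 g VSS/g soluble BOD₅

The observed yield is Y_obs = Y/(1 + k_d·θ_c) = 0.420 / (1 + 0.101 × 15.1) = 0.420 / 2.525 = 0.1663 g VSS per g soluble BOD₅ removed.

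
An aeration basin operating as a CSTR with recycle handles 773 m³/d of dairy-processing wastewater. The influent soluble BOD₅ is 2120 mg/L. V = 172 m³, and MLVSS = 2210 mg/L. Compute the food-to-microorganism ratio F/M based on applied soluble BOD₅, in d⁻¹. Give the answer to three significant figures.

F/M = applied load / biomass = Q·S₀/(V·X) = 773 × 2120 / (172.0 × 2210) = 4.311 d⁻¹.

F/M ≈ 4.31 d⁻¹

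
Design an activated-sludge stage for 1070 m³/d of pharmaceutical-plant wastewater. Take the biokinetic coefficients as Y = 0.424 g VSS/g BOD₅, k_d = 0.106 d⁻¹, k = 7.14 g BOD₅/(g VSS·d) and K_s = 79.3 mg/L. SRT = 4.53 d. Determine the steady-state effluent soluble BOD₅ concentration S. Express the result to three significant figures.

For a completely mixed reactor with recycle the Lawrence–McCarty relation gives S = K_s·(1 + k_d·θ_c) / [θ_c·(Y·k − k_d) − 1] = 79.3 × (1 + 0.106 × 4.53) / [4.53 × (0.424 × 7.14 − 0.106) − 1] = 117.4 / 12.23 = 9.595 mg/L.

S ≈ 9.59 mg/L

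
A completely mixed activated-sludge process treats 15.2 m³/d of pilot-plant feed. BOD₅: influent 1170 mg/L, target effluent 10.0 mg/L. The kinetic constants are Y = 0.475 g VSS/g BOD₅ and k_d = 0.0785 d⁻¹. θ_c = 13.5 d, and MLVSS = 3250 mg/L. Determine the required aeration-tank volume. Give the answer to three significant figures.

V ≈ 16.9 m³

Rearranging the biomass balance for a CMAS with decay, V = Y·Q·ΔS·θ_c / [X·(1+k_d θ_c)] = 0.475 × 15.2 × (1170 − 10.0) × 13.5 / [3250 × (1 + 0.0785 × 13.5)] = 1.13×10^5 / 6694 = 16.89 m³.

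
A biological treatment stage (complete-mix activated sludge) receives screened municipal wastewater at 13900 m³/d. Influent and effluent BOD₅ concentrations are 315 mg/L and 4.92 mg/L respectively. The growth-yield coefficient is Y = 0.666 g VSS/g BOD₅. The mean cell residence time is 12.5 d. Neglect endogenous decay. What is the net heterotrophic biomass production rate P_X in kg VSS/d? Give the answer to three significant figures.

No decay correction is needed, so Y_obs = Y = 0.666.
ΔS = 315 − 4.92 = 310.1 mg/L, so the substrate removal rate is 13900 × 310.1/1000 = 4310 kg BOD₅/d.
P_X = Y_obs · Q(S₀ − S) = 0.6660 × 4310 = 2871 kg VSS/d.

P_X ≈ 2870 kg VSS/d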